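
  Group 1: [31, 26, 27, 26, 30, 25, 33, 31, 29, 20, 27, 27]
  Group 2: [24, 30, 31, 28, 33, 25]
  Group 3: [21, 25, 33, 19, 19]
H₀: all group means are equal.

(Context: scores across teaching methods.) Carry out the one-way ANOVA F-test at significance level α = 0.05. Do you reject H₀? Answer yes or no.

Group means [27.67, 28.50, 23.40], grand mean 26.957
SSB = Σnᵢ(x̄ᵢ−x̄)² = 83.590; SSW = ΣΣ(x−x̄ᵢ)² = 331.367
MSB = 83.590/2 = 41.7949; MSW = 331.367/20 = 16.5683
F = MSB/MSW = 2.5226
df = (2, 20)
p-value (upper-tail) = 0.10545
At α=0.05: p ≥ α → fail to reject H₀

reject H₀: no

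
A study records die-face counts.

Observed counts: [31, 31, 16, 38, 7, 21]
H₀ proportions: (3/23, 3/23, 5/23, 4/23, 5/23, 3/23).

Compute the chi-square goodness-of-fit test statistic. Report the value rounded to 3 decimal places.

n = 144; E_i = n·p_i = [18.78, 18.78, 31.30, 25.04, 31.30, 18.78]
χ² = (31−18.78)²/18.78 + (31−18.78)²/18.78 + (16−31.30)²/31.30 + (38−25.04)²/25.04 + (7−31.30)²/31.30 + (21−18.78)²/18.78 = 49.2106
df = 5

test statistic = 49.211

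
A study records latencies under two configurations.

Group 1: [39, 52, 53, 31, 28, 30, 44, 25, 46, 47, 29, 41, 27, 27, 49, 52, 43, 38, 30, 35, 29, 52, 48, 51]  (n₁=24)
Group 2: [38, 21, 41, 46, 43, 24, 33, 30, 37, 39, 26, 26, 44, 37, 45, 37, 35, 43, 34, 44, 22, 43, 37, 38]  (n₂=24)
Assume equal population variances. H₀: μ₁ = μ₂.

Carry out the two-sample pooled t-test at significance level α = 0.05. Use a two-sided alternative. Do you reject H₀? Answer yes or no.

reject H₀: no

x̄₁=39.417, s₁=9.846, n₁=24
x̄₂=35.958, s₂=7.567, n₂=24
s_p² = [23·9.846² + 23·7.567²]/46 = 77.1042
SE = √(s_p²·(1/24+1/24)) = 2.5348
t = (39.417−35.958)/2.5348 = 1.3643
df = 46
p-value (two-sided) = 0.17910
At α=0.05: p ≥ α → fail to reject H₀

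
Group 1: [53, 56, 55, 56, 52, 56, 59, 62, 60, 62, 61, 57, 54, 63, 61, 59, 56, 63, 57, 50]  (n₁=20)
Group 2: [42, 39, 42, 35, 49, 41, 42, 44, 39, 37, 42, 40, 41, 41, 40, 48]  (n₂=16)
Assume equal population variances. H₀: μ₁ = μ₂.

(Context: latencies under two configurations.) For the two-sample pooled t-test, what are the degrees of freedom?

df = n₁ + n₂ − 2 = 20 + 16 − 2 = 34

degrees of freedom = 34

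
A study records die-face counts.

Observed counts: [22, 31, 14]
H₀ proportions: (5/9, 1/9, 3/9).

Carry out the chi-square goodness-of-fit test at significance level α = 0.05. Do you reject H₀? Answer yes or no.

n = 67; E_i = n·p_i = [37.22, 7.44, 22.33]
χ² = (22−37.22)²/37.22 + (31−7.44)²/7.44 + (14−22.33)²/22.33 = 83.8687
df = 2
p-value (upper-tail) = 0.00000
At α=0.05: p < α → reject H₀

reject H₀: yes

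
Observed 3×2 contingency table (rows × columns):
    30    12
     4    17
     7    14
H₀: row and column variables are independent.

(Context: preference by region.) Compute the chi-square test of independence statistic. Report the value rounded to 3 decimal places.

Row totals [42, 21, 21], col totals [41, 43], n=84
χ² = (30−20.50)²/20.50 + (12−21.50)²/21.50 + (4−10.25)²/10.25 + (17−10.75)²/10.75 + (7−10.25)²/10.25 + (14−10.75)²/10.75 = 18.0579
df = 2

test statistic = 18.058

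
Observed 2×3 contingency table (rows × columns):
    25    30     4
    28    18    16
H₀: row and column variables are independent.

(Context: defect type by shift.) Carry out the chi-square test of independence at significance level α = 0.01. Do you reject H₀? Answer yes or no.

reject H₀: yes

Row totals [59, 62], col totals [53, 48, 20], n=121
χ² = (25−25.84)²/25.84 + (30−23.40)²/23.40 + (4−9.75)²/9.75 + (28−27.16)²/27.16 + (18−24.60)²/24.60 + (16−10.25)²/10.25 = 10.3018
df = 2
p-value (upper-tail) = 0.00579
At α=0.01: p < α → reject H₀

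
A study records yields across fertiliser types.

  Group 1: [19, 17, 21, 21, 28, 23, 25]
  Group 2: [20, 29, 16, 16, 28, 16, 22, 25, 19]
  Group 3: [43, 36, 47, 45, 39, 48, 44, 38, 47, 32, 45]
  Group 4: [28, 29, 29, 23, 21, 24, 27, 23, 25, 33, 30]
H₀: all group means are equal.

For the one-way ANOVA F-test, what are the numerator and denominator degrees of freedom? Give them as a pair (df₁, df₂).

k = 4 groups, N = 38 total
df = (k−1, N−k) = (4−1, 38−4) = (3, 34)

degrees of freedom = [3, 34]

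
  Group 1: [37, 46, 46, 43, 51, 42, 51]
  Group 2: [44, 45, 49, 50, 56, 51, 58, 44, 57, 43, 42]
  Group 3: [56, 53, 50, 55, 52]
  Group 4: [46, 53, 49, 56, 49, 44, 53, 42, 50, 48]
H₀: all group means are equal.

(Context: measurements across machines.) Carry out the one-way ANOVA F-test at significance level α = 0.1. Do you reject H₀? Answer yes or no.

reject H₀: yes

Group means [45.14, 49.00, 53.20, 49.00], grand mean 48.818
SSB = Σnᵢ(x̄ᵢ−x̄)² = 191.252; SSW = ΣΣ(x−x̄ᵢ)² = 689.657
MSB = 191.252/3 = 63.7506; MSW = 689.657/29 = 23.7813
F = MSB/MSW = 2.6807
df = (3, 29)
p-value (upper-tail) = 0.06532
At α=0.1: p < α → reject H₀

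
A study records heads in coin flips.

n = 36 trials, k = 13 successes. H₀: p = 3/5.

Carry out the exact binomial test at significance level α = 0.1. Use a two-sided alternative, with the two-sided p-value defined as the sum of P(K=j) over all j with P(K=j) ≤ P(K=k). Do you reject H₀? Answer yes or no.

reject H₀: yes

Exact binomial: n=36, k=13, p₀=3/5=0.6000
P(X=j) = C(n,j)·p₀^j·(1−p₀)^(n−j); p = Σ P(X=j) over j with P(X=j) ≤ P(X=13)
p-value (two-sided) = 0.00565
At α=0.1: p < α → reject H₀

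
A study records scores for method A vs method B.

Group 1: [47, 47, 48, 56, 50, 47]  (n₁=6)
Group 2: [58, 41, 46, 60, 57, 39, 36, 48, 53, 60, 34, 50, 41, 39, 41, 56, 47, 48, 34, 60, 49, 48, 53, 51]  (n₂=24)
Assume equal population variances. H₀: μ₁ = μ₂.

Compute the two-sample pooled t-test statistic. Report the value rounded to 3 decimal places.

test statistic = 0.368

x̄₁=49.167, s₁=3.545, n₁=6
x̄₂=47.875, s₂=8.316, n₂=24
s_p² = [5·3.545² + 23·8.316²]/28 = 59.0521
SE = √(s_p²·(1/6+1/24)) = 3.5075
t = (49.167−47.875)/3.5075 = 0.3683
df = 28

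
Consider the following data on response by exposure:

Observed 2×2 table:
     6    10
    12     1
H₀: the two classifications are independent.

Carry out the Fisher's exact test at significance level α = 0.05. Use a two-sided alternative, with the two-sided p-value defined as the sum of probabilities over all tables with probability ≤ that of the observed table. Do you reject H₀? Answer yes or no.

reject H₀: yes

Margins: r₁=16, r₂=13, c₁=18, c₂=11, n=29
p_obs = C(16,6)·C(13,12)/C(29,18); sum pmf over tables with pmf ≤ p_obs
p-value (two-sided) = 0.00575
At α=0.05: p < α → reject H₀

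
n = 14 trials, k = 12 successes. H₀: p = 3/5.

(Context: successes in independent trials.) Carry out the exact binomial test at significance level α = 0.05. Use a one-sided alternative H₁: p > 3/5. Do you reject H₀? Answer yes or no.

reject H₀: yes

Exact binomial: n=14, k=12, p₀=3/5=0.6000
P(X≥12) from Σ C(n,i)·p₀^i·(1−p₀)^(n−i)
p-value (one-sided, H₁ greater) = 0.03979
At α=0.05: p < α → reject H₀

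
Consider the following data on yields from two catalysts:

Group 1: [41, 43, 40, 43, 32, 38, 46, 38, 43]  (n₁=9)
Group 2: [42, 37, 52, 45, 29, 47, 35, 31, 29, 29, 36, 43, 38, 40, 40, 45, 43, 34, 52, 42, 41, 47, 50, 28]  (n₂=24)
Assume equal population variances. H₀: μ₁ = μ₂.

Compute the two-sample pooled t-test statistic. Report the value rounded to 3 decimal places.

test statistic = 0.251

x̄₁=40.444, s₁=4.096, n₁=9
x̄₂=39.792, s₂=7.342, n₂=24
s_p² = [8·4.096² + 23·7.342²]/31 = 44.3284
SE = √(s_p²·(1/9+1/24)) = 2.6024
t = (40.444−39.792)/2.6024 = 0.2508
df = 31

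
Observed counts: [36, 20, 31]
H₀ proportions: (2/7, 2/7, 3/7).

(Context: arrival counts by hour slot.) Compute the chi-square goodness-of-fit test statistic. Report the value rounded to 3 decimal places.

test statistic = 7.004

n = 87; E_i = n·p_i = [24.86, 24.86, 37.29]
χ² = (36−24.86)²/24.86 + (20−24.86)²/24.86 + (31−37.29)²/37.29 = 7.0038
df = 2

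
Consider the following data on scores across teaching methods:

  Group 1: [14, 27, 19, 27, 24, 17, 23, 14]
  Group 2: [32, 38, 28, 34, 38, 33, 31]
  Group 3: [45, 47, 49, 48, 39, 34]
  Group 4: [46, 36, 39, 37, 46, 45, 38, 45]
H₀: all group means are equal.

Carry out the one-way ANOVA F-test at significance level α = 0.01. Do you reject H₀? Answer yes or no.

Group means [20.62, 33.43, 43.67, 41.50], grand mean 34.241
SSB = Σnᵢ(x̄ᵢ−x̄)² = 2442.388; SSW = ΣΣ(x−x̄ᵢ)² = 590.923
MSB = 2442.388/3 = 814.1292; MSW = 590.923/25 = 23.6369
F = MSB/MSW = 34.4431
df = (3, 25)
p-value (upper-tail) = 0.00000
At α=0.01: p < α → reject H₀

reject H₀: yes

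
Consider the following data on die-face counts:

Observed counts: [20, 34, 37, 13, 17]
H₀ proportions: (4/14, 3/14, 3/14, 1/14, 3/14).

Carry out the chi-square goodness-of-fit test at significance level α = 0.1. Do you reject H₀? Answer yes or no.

n = 121; E_i = n·p_i = [34.57, 25.93, 25.93, 8.64, 25.93]
χ² = (20−34.57)²/34.57 + (34−25.93)²/25.93 + (37−25.93)²/25.93 + (13−8.64)²/8.64 + (17−25.93)²/25.93 = 18.6529
df = 4
p-value (upper-tail) = 0.00092
At α=0.1: p < α → reject H₀

reject H₀: yes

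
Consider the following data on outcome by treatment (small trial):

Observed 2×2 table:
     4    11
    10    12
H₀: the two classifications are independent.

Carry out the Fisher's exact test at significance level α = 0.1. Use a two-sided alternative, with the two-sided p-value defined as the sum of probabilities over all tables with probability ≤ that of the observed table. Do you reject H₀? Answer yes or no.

reject H₀: no

Margins: r₁=15, r₂=22, c₁=14, c₂=23, n=37
p_obs = C(15,4)·C(22,10)/C(37,14); sum pmf over tables with pmf ≤ p_obs
p-value (two-sided) = 0.31364
At α=0.1: p ≥ α → fail to reject H₀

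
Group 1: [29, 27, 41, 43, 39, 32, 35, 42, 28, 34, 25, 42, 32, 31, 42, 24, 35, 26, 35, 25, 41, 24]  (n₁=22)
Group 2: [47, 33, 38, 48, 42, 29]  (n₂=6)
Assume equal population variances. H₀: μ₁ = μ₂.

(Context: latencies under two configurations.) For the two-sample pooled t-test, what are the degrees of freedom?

degrees of freedom = 26

df = n₁ + n₂ − 2 = 22 + 6 − 2 = 26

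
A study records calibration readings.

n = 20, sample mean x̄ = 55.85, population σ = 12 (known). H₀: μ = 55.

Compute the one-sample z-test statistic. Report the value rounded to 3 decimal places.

SE = σ/√n = 12/√20 = 2.6833
z = (x̄−μ₀)/SE = (55.85−55)/2.6833 = 0.3168

test statistic = 0.317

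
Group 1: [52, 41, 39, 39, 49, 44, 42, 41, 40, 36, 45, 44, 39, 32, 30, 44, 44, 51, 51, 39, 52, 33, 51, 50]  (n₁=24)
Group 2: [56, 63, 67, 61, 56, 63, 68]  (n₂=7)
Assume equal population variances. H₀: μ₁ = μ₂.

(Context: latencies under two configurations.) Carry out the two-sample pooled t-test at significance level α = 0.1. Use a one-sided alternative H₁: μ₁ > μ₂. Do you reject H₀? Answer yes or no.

x̄₁=42.833, s₁=6.485, n₁=24
x̄₂=62.000, s₂=4.761, n₂=7
s_p² = [23·6.485² + 6·4.761²]/29 = 38.0460
SE = √(s_p²·(1/24+1/7)) = 2.6496
t = (42.833−62.000)/2.6496 = -7.2338
df = 29
p-value (one-sided, H₁ greater) = 1.00000
At α=0.1: p ≥ α → fail to reject H₀

reject H₀: no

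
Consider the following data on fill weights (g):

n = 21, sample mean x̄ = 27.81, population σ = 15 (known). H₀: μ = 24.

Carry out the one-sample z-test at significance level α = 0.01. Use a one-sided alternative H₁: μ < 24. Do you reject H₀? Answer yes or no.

SE = σ/√n = 15/√21 = 3.2733
z = (x̄−μ₀)/SE = (27.81−24)/3.2733 = 1.1640
p-value (one-sided, H₁ less) = 0.87778
At α=0.01: p ≥ α → fail to reject H₀

reject H₀: no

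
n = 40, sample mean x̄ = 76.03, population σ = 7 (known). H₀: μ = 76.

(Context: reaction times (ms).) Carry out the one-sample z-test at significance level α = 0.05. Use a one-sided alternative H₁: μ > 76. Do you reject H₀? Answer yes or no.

SE = σ/√n = 7/√40 = 1.1068
z = (x̄−μ₀)/SE = (76.03−76)/1.1068 = 0.0271
p-value (one-sided, H₁ greater) = 0.48919
At α=0.05: p ≥ α → fail to reject H₀

reject H₀: no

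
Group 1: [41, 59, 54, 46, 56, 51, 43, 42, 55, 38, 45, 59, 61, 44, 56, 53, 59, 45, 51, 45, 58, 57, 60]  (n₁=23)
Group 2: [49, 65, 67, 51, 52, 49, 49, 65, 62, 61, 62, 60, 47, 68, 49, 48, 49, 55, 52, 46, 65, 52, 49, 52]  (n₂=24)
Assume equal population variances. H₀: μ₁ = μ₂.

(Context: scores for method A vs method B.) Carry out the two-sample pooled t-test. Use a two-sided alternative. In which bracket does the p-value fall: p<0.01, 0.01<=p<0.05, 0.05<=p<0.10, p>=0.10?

x̄₁=51.217, s₁=7.173, n₁=23
x̄₂=55.167, s₂=7.323, n₂=24
s_p² = [22·7.173² + 23·7.323²]/45 = 52.5610
SE = √(s_p²·(1/23+1/24)) = 2.1155
t = (51.217−55.167)/2.1155 = -1.8668
df = 45
p-value (two-sided) = 0.06845
→ bracket: 0.05<=p<0.10

p-value bracket: 0.05<=p<0.10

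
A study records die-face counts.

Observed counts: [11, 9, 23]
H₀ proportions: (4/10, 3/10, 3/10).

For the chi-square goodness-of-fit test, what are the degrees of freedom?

degrees of freedom = 2

df = k − 1 = 3 − 1 = 2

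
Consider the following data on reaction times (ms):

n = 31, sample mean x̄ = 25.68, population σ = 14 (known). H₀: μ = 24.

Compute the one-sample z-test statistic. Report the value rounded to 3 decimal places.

SE = σ/√n = 14/√31 = 2.5145
z = (x̄−μ₀)/SE = (25.68−24)/2.5145 = 0.6681

test statistic = 0.668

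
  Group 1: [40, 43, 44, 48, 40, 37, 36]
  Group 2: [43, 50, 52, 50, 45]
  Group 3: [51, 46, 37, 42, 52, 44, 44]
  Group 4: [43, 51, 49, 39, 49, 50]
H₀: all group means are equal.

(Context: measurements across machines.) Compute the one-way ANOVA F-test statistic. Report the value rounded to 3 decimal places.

test statistic = 2.717

Group means [41.14, 48.00, 45.14, 46.83], grand mean 45.000
SSB = Σnᵢ(x̄ᵢ−x̄)² = 169.452; SSW = ΣΣ(x−x̄ᵢ)² = 436.548
MSB = 169.452/3 = 56.4841; MSW = 436.548/21 = 20.7880
F = MSB/MSW = 2.7172
df = (3, 21)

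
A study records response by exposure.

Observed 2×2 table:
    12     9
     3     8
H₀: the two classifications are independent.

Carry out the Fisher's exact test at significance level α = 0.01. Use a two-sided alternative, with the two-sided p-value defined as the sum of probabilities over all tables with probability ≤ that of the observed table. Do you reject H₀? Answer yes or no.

Margins: r₁=21, r₂=11, c₁=15, c₂=17, n=32
p_obs = C(21,12)·C(11,3)/C(32,15); sum pmf over tables with pmf ≤ p_obs
p-value (two-sided) = 0.14746
At α=0.01: p ≥ α → fail to reject H₀

reject H₀: no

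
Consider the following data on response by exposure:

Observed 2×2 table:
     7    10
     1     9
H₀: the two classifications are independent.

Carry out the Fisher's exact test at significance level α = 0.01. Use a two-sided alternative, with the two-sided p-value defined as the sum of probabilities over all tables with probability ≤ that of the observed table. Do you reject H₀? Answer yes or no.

Margins: r₁=17, r₂=10, c₁=8, c₂=19, n=27
p_obs = C(17,7)·C(10,1)/C(27,8); sum pmf over tables with pmf ≤ p_obs
p-value (two-sided) = 0.18954
At α=0.01: p ≥ α → fail to reject H₀

reject H₀: no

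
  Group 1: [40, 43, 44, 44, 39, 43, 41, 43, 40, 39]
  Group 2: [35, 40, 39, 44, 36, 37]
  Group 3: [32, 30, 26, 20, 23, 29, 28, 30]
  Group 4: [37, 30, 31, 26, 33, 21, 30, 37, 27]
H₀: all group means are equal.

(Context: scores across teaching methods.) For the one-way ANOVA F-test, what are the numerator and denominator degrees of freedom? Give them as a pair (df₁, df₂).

k = 4 groups, N = 33 total
df = (k−1, N−k) = (4−1, 33−4) = (3, 29)

degrees of freedom = [3, 29]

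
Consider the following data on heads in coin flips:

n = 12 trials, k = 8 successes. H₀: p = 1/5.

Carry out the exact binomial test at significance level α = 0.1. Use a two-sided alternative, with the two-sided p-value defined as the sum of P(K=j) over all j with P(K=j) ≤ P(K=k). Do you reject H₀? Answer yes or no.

Exact binomial: n=12, k=8, p₀=1/5=0.2000
P(X=j) = C(n,j)·p₀^j·(1−p₀)^(n−j); p = Σ P(X=j) over j with P(X=j) ≤ P(X=8)
p-value (two-sided) = 0.00058
At α=0.1: p < α → reject H₀

reject H₀: yes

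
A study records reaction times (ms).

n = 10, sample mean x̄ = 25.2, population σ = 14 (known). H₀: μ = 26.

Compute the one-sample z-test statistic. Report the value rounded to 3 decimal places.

test statistic = -0.181

SE = σ/√n = 14/√10 = 4.4272
z = (x̄−μ₀)/SE = (25.2−26)/4.4272 = -0.1807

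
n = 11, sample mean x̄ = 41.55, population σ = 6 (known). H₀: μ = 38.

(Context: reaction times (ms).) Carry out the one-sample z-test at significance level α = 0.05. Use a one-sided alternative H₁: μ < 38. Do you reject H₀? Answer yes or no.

reject H₀: no

SE = σ/√n = 6/√11 = 1.8091
z = (x̄−μ₀)/SE = (41.55−38)/1.8091 = 1.9623
p-value (one-sided, H₁ less) = 0.97514
At α=0.05: p ≥ α → fail to reject H₀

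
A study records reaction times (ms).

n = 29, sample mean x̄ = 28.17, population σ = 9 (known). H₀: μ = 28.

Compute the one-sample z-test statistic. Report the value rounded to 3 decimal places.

SE = σ/√n = 9/√29 = 1.6713
z = (x̄−μ₀)/SE = (28.17−28)/1.6713 = 0.1017

test statistic = 0.102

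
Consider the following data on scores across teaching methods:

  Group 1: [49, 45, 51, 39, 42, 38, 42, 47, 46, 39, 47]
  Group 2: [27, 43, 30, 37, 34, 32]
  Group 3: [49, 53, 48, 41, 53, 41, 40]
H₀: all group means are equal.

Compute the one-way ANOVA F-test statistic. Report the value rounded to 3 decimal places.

test statistic = 11.252

Group means [44.09, 33.83, 46.43], grand mean 42.208
SSB = Σnᵢ(x̄ᵢ−x̄)² = 584.502; SSW = ΣΣ(x−x̄ᵢ)² = 545.457
MSB = 584.502/2 = 292.2508; MSW = 545.457/21 = 25.9741
F = MSB/MSW = 11.2516
df = (2, 21)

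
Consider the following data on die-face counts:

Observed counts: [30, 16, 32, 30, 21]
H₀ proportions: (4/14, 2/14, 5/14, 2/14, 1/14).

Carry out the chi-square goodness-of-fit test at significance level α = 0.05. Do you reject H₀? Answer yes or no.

n = 129; E_i = n·p_i = [36.86, 18.43, 46.07, 18.43, 9.21]
χ² = (30−36.86)²/36.86 + (16−18.43)²/18.43 + (32−46.07)²/46.07 + (30−18.43)²/18.43 + (21−9.21)²/9.21 = 28.2341
df = 4
p-value (upper-tail) = 0.00001
At α=0.05: p < α → reject H₀

reject H₀: yes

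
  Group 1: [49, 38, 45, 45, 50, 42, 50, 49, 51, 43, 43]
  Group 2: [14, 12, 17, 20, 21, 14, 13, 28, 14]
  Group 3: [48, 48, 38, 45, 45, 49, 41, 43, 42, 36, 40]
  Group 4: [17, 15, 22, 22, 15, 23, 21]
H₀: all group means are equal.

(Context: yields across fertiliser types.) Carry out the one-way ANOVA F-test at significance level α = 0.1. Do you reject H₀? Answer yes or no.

reject H₀: yes

Group means [45.91, 17.00, 43.18, 19.29], grand mean 33.368
SSB = Σnᵢ(x̄ᵢ−x̄)² = 6588.868; SSW = ΣΣ(x−x̄ᵢ)² = 643.974
MSB = 6588.868/3 = 2196.2894; MSW = 643.974/34 = 18.9404
F = MSB/MSW = 115.9578
df = (3, 34)
p-value (upper-tail) = 0.00000
At α=0.1: p < α → reject H₀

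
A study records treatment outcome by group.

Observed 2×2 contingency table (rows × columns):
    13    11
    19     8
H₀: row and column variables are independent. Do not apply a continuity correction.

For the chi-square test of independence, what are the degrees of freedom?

degrees of freedom = 1

df = (r−1)(c−1) = (2−1)·(2−1) = 1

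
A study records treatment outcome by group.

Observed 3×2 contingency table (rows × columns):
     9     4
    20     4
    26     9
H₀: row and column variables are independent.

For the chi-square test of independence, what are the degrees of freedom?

df = (r−1)(c−1) = (3−1)·(2−1) = 2

degrees of freedom = 2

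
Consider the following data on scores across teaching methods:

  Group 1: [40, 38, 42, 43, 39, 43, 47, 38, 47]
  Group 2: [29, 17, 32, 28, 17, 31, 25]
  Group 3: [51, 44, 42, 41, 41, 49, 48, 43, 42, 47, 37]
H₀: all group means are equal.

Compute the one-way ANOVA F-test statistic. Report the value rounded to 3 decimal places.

test statistic = 38.237

Group means [41.89, 25.57, 44.09], grand mean 38.556
SSB = Σnᵢ(x̄ᵢ−x̄)² = 1617.154; SSW = ΣΣ(x−x̄ᵢ)² = 507.512
MSB = 1617.154/2 = 808.5772; MSW = 507.512/24 = 21.1463
F = MSB/MSW = 38.2372
df = (2, 24)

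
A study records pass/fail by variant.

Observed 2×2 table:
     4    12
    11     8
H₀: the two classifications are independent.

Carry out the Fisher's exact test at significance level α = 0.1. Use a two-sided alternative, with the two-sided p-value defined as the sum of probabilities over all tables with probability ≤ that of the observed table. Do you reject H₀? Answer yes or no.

Margins: r₁=16, r₂=19, c₁=15, c₂=20, n=35
p_obs = C(16,4)·C(19,11)/C(35,15); sum pmf over tables with pmf ≤ p_obs
p-value (two-sided) = 0.08656
At α=0.1: p < α → reject H₀

reject H₀: yes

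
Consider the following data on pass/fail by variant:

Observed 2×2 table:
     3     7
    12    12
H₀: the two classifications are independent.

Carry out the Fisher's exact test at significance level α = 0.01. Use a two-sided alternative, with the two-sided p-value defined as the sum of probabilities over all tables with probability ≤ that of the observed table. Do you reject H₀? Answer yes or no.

Margins: r₁=10, r₂=24, c₁=15, c₂=19, n=34
p_obs = C(10,3)·C(24,12)/C(34,15); sum pmf over tables with pmf ≤ p_obs
p-value (two-sided) = 0.45127
At α=0.01: p ≥ α → fail to reject H₀

reject H₀: no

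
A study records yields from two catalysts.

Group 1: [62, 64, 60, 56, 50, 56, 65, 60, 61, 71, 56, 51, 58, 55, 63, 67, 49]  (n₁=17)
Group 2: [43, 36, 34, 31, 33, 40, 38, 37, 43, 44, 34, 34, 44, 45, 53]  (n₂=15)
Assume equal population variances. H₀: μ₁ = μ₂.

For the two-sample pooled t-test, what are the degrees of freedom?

degrees of freedom = 30

df = n₁ + n₂ − 2 = 17 + 15 − 2 = 30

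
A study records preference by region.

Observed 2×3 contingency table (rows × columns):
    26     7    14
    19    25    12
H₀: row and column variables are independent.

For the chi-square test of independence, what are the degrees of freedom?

df = (r−1)(c−1) = (2−1)·(3−1) = 2

degrees of freedom = 2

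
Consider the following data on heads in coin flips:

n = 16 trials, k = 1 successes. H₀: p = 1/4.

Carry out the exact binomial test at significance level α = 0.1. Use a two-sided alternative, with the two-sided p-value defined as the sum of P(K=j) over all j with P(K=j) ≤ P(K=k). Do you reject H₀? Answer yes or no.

reject H₀: no

Exact binomial: n=16, k=1, p₀=1/4=0.2500
P(X=j) = C(n,j)·p₀^j·(1−p₀)^(n−j); p = Σ P(X=j) over j with P(X=j) ≤ P(X=1)
p-value (two-sided) = 0.14303
At α=0.1: p ≥ α → fail to reject H₀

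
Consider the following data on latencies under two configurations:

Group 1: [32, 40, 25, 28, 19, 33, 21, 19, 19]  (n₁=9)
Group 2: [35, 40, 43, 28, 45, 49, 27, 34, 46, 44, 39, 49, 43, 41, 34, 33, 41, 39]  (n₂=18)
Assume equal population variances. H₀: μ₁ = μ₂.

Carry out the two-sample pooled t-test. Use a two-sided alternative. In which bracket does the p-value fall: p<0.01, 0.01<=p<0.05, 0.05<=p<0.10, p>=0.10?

p-value bracket: p<0.01

x̄₁=26.222, s₁=7.563, n₁=9
x̄₂=39.444, s₂=6.483, n₂=18
s_p² = [8·7.563² + 17·6.483²]/25 = 46.8800
SE = √(s_p²·(1/9+1/18)) = 2.7952
t = (26.222−39.444)/2.7952 = -4.7303
df = 25
p-value (two-sided) = 0.00007
→ bracket: p<0.01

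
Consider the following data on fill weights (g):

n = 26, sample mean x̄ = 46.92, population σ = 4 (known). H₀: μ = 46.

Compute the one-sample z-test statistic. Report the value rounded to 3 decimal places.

SE = σ/√n = 4/√26 = 0.7845
z = (x̄−μ₀)/SE = (46.92−46)/0.7845 = 1.1728

test statistic = 1.173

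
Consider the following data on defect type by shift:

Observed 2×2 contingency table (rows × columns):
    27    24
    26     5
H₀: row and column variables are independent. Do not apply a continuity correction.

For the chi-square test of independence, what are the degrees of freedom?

df = (r−1)(c−1) = (2−1)·(2−1) = 1

degrees of freedom = 1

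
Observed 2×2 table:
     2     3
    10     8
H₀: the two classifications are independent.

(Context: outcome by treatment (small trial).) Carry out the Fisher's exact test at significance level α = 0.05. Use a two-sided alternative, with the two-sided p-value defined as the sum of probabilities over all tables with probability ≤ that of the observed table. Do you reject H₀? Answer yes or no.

Margins: r₁=5, r₂=18, c₁=12, c₂=11, n=23
p_obs = C(5,2)·C(18,10)/C(23,12); sum pmf over tables with pmf ≤ p_obs
p-value (two-sided) = 0.64041
At α=0.05: p ≥ α → fail to reject H₀

reject H₀: no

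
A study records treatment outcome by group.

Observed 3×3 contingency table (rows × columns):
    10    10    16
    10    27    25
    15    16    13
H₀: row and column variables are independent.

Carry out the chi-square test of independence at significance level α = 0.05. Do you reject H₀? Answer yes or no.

Row totals [36, 62, 44], col totals [35, 53, 54], n=142
χ² = (10−8.87)²/8.87 + (10−13.44)²/13.44 + (16−13.69)²/13.69 + (10−15.28)²/15.28 + (27−23.14)²/23.14 + (25−23.58)²/23.58 + (15−10.85)²/10.85 + (16−16.42)²/16.42 + (13−16.73)²/16.73 = 6.4019
df = 4
p-value (upper-tail) = 0.17108
At α=0.05: p ≥ α → fail to reject H₀

reject H₀: no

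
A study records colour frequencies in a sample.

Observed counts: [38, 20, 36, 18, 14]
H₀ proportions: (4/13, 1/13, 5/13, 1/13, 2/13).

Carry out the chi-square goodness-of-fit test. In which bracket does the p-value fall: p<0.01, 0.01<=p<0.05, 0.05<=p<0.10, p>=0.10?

n = 126; E_i = n·p_i = [38.77, 9.69, 48.46, 9.69, 19.38]
χ² = (38−38.77)²/38.77 + (20−9.69)²/9.69 + (36−48.46)²/48.46 + (18−9.69)²/9.69 + (14−19.38)²/19.38 = 22.7984
df = 4
p-value (upper-tail) = 0.00014
→ bracket: p<0.01

p-value bracket: p<0.01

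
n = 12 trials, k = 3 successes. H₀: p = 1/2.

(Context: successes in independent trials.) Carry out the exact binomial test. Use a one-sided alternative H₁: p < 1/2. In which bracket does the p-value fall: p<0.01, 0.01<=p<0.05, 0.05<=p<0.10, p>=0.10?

p-value bracket: 0.05<=p<0.10

Exact binomial: n=12, k=3, p₀=1/2=0.5000
P(X≤3) from Σ C(n,i)·p₀^i·(1−p₀)^(n−i)
p-value (one-sided, H₁ less) = 0.07300
→ bracket: 0.05<=p<0.10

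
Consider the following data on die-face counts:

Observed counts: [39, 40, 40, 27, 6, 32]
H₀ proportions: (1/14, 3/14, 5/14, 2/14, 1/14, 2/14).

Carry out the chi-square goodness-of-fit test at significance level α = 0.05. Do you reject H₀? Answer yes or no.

n = 184; E_i = n·p_i = [13.14, 39.43, 65.71, 26.29, 13.14, 26.29]
χ² = (39−13.14)²/13.14 + (40−39.43)²/39.43 + (40−65.71)²/65.71 + (27−26.29)²/26.29 + (6−13.14)²/13.14 + (32−26.29)²/26.29 = 66.0851
df = 5
p-value (upper-tail) = 0.00000
At α=0.05: p < α → reject H₀

reject H₀: yes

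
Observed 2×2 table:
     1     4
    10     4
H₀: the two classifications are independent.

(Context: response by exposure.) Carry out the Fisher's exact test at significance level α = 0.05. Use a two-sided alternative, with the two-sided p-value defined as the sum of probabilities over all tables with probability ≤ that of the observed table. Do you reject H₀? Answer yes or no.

Margins: r₁=5, r₂=14, c₁=11, c₂=8, n=19
p_obs = C(5,1)·C(14,10)/C(19,11); sum pmf over tables with pmf ≤ p_obs
p-value (two-sided) = 0.11077
At α=0.05: p ≥ α → fail to reject H₀

reject H₀: no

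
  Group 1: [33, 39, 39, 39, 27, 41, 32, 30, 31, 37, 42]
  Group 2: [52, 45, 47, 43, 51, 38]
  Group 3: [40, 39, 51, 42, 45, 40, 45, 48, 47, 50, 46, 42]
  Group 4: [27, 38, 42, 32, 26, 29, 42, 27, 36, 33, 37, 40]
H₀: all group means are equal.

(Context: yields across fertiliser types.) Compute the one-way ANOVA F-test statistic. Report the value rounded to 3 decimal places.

Group means [35.45, 46.00, 44.58, 34.08], grand mean 39.268
SSB = Σnᵢ(x̄ᵢ−x̄)² = 1093.488; SSW = ΣΣ(x−x̄ᵢ)² = 950.561
MSB = 1093.488/3 = 364.4961; MSW = 950.561/37 = 25.6908
F = MSB/MSW = 14.1878
df = (3, 37)

test statistic = 14.188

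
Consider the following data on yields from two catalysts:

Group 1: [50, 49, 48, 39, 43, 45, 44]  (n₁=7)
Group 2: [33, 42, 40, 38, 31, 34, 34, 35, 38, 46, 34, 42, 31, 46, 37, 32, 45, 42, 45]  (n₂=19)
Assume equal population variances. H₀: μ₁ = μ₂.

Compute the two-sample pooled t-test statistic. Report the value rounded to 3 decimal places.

test statistic = 3.333

x̄₁=45.429, s₁=3.867, n₁=7
x̄₂=38.158, s₂=5.242, n₂=19
s_p² = [6·3.867² + 18·5.242²]/24 = 24.3434
SE = √(s_p²·(1/7+1/19)) = 2.1815
t = (45.429−38.158)/2.1815 = 3.3329
df = 24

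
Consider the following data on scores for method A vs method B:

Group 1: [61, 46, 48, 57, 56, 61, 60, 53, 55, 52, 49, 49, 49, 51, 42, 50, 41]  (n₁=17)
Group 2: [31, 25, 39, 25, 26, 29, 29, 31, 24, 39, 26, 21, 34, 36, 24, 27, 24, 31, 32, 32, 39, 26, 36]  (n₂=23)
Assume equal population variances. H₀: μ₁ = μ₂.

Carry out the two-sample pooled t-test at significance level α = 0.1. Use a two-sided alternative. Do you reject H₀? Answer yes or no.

reject H₀: yes

x̄₁=51.765, s₁=6.026, n₁=17
x̄₂=29.826, s₂=5.391, n₂=23
s_p² = [16·6.026² + 22·5.391²]/38 = 32.1148
SE = √(s_p²·(1/17+1/23)) = 1.8126
t = (51.765−29.826)/1.8126 = 12.1036
df = 38
p-value (two-sided) = 0.00000
At α=0.1: p < α → reject H₀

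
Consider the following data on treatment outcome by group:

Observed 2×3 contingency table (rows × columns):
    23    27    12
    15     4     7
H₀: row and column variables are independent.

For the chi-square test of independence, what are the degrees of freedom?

degrees of freedom = 2

df = (r−1)(c−1) = (2−1)·(3−1) = 2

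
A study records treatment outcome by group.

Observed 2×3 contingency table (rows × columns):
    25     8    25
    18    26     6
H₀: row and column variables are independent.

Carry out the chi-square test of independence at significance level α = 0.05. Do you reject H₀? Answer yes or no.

reject H₀: yes

Row totals [58, 50], col totals [43, 34, 31], n=108
χ² = (25−23.09)²/23.09 + (8−18.26)²/18.26 + (25−16.65)²/16.65 + (18−19.91)²/19.91 + (26−15.74)²/15.74 + (6−14.35)²/14.35 = 21.8414
df = 2
p-value (upper-tail) = 0.00002
At α=0.05: p < α → reject H₀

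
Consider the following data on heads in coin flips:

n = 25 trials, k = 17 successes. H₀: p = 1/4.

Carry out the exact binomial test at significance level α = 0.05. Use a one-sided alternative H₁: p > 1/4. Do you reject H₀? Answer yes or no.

reject H₀: yes

Exact binomial: n=25, k=17, p₀=1/4=0.2500
P(X≥17) from Σ C(n,i)·p₀^i·(1−p₀)^(n−i)
p-value (one-sided, H₁ greater) = 0.00001
At α=0.05: p < α → reject H₀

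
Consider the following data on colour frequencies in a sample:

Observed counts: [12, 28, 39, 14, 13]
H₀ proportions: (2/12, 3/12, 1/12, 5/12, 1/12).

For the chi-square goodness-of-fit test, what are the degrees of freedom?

df = k − 1 = 5 − 1 = 4

degrees of freedom = 4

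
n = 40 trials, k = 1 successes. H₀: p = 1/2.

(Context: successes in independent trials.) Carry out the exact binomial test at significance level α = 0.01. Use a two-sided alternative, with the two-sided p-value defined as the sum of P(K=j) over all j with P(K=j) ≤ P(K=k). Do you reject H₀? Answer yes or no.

reject H₀: yes

Exact binomial: n=40, k=1, p₀=1/2=0.5000
P(X=j) = C(n,j)·p₀^j·(1−p₀)^(n−j); p = Σ P(X=j) over j with P(X=j) ≤ P(X=1)
p-value (two-sided) = 0.00000
At α=0.01: p < α → reject H₀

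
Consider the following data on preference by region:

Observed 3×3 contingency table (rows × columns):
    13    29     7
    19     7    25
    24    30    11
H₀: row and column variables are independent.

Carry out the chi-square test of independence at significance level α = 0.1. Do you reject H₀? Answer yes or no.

reject H₀: yes

Row totals [49, 51, 65], col totals [56, 66, 43], n=165
χ² = (13−16.63)²/16.63 + (29−19.60)²/19.60 + (7−12.77)²/12.77 + (19−17.31)²/17.31 + (7−20.40)²/20.40 + (25−13.29)²/13.29 + (24−22.06)²/22.06 + (30−26.00)²/26.00 + (11−16.94)²/16.94 = 30.0586
df = 4
p-value (upper-tail) = 0.00000
At α=0.1: p < α → reject H₀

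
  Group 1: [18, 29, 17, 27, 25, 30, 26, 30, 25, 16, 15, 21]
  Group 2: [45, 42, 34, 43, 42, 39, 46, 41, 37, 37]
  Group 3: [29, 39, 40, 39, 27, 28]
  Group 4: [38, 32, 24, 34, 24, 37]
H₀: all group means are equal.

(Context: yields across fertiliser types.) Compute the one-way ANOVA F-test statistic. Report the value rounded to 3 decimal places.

test statistic = 19.412

Group means [23.25, 40.60, 33.67, 31.50], grand mean 31.647
SSB = Σnᵢ(x̄ᵢ−x̄)² = 1672.281; SSW = ΣΣ(x−x̄ᵢ)² = 861.483
MSB = 1672.281/3 = 557.4271; MSW = 861.483/30 = 28.7161
F = MSB/MSW = 19.4117
df = (3, 30)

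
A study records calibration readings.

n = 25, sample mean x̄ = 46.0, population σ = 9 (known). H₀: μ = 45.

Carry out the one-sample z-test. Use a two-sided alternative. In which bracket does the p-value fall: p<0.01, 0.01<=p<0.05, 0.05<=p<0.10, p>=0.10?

SE = σ/√n = 9/√25 = 1.8000
z = (x̄−μ₀)/SE = (46.0−45)/1.8000 = 0.5556
p-value (two-sided) = 0.57851
→ bracket: p>=0.10

p-value bracket: p>=0.10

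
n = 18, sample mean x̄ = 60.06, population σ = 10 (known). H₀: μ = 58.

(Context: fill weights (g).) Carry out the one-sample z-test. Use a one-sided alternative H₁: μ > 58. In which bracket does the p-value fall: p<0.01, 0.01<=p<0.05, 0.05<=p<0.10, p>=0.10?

SE = σ/√n = 10/√18 = 2.3570
z = (x̄−μ₀)/SE = (60.06−58)/2.3570 = 0.8740
p-value (one-sided, H₁ greater) = 0.19106
→ bracket: p>=0.10

p-value bracket: p>=0.10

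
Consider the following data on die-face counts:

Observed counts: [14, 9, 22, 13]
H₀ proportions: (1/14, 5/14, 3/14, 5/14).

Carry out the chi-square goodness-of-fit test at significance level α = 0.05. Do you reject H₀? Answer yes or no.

reject H₀: yes

n = 58; E_i = n·p_i = [4.14, 20.71, 12.43, 20.71]
χ² = (14−4.14)²/4.14 + (9−20.71)²/20.71 + (22−12.43)²/12.43 + (13−20.71)²/20.71 = 40.3218
df = 3
p-value (upper-tail) = 0.00000
At α=0.05: p < α → reject H₀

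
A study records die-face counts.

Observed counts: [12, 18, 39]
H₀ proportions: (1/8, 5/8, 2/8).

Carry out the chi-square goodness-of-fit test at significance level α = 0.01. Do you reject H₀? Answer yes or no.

n = 69; E_i = n·p_i = [8.62, 43.12, 17.25]
χ² = (12−8.62)²/8.62 + (18−43.12)²/43.12 + (39−17.25)²/17.25 = 43.3826
df = 2
p-value (upper-tail) = 0.00000
At α=0.01: p < α → reject H₀

reject H₀: yes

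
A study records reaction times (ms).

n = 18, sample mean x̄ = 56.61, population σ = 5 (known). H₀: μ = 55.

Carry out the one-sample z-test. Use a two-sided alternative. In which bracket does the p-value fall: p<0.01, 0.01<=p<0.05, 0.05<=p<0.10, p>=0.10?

p-value bracket: p>=0.10

SE = σ/√n = 5/√18 = 1.1785
z = (x̄−μ₀)/SE = (56.61−55)/1.1785 = 1.3661
p-value (two-sided) = 0.17190
→ bracket: p>=0.10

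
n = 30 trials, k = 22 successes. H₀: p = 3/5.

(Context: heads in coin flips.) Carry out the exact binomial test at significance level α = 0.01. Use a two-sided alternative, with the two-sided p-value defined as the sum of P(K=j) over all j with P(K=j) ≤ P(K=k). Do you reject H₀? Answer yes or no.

reject H₀: no

Exact binomial: n=30, k=22, p₀=3/5=0.6000
P(X=j) = C(n,j)·p₀^j·(1−p₀)^(n−j); p = Σ P(X=j) over j with P(X=j) ≤ P(X=22)
p-value (two-sided) = 0.19107
At α=0.01: p ≥ α → fail to reject H₀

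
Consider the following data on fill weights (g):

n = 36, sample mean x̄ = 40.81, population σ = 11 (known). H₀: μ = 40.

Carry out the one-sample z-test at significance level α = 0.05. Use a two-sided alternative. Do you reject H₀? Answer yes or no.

reject H₀: no

SE = σ/√n = 11/√36 = 1.8333
z = (x̄−μ₀)/SE = (40.81−40)/1.8333 = 0.4418
p-value (two-sided) = 0.65862
At α=0.05: p ≥ α → fail to reject H₀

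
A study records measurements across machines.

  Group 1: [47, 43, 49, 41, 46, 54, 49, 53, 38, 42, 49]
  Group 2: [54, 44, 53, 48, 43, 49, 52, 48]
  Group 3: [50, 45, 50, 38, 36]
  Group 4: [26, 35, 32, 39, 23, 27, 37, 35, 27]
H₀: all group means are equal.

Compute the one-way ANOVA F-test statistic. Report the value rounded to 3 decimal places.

Group means [46.45, 48.88, 43.80, 31.22], grand mean 42.485
SSB = Σnᵢ(x̄ᵢ−x̄)² = 1650.285; SSW = ΣΣ(x−x̄ᵢ)² = 791.958
MSB = 1650.285/3 = 550.0949; MSW = 791.958/29 = 27.3089
F = MSB/MSW = 20.1434
df = (3, 29)

test statistic = 20.143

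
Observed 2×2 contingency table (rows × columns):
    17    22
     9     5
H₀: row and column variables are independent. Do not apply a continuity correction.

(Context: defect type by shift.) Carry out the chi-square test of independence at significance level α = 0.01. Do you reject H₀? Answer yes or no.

Row totals [39, 14], col totals [26, 27], n=53
χ² = (17−19.13)²/19.13 + (22−19.87)²/19.87 + (9−6.87)²/6.87 + (5−7.13)²/7.13 = 1.7656
df = 1
p-value (upper-tail) = 0.18392
At α=0.01: p ≥ α → fail to reject H₀

reject H₀: no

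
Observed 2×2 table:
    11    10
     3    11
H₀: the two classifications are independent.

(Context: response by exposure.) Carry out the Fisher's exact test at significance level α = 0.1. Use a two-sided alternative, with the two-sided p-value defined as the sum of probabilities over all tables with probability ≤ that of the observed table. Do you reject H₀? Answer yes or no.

Margins: r₁=21, r₂=14, c₁=14, c₂=21, n=35
p_obs = C(21,11)·C(14,3)/C(35,14); sum pmf over tables with pmf ≤ p_obs
p-value (two-sided) = 0.08851
At α=0.1: p < α → reject H₀

reject H₀: yes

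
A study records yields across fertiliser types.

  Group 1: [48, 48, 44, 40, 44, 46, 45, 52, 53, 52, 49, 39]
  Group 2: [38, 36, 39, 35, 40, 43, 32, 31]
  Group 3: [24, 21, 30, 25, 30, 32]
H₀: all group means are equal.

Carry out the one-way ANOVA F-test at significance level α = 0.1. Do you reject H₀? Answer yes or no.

reject H₀: yes

Group means [46.67, 36.75, 27.00], grand mean 39.077
SSB = Σnᵢ(x̄ᵢ−x̄)² = 1609.679; SSW = ΣΣ(x−x̄ᵢ)² = 434.167
MSB = 1609.679/2 = 804.8397; MSW = 434.167/23 = 18.8768
F = MSB/MSW = 42.6364
df = (2, 23)
p-value (upper-tail) = 0.00000
At α=0.1: p < α → reject H₀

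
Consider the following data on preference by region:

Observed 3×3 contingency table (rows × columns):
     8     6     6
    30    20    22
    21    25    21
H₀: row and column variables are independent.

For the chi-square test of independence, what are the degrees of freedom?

df = (r−1)(c−1) = (3−1)·(3−1) = 4

degrees of freedom = 4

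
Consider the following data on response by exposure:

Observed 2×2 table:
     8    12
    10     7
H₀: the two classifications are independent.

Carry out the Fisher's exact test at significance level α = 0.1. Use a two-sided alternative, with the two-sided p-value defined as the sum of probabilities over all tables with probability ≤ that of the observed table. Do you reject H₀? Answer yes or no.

Margins: r₁=20, r₂=17, c₁=18, c₂=19, n=37
p_obs = C(20,8)·C(17,10)/C(37,18); sum pmf over tables with pmf ≤ p_obs
p-value (two-sided) = 0.32998
At α=0.1: p ≥ α → fail to reject H₀

reject H₀: no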